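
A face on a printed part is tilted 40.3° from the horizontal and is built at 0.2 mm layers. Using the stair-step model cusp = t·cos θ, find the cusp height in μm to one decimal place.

152.5 μm

cos(40.3°) = 0.7627, so cusp = 0.2 × 0.7627 = 0.15254 mm → 152.5 μm.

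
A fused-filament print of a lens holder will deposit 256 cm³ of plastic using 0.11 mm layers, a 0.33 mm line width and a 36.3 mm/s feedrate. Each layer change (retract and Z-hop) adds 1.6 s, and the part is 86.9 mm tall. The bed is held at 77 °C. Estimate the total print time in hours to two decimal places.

Bead cross-section: 0.11 × 0.33 → 0.0363 mm².
Toolpath length = 256 cm³ / 0.0363 mm² = 256000 / 0.0363 = 7052341.6 mm.
Print-move time = 7052341.6 / 36.3, so 194279.4 s.
Layer count = ceil(86.9 / 0.11) = 790.
Z-hop total: 790 × 1.6 → 1264 s.
Total = 194279.4 + 1264 = 195543.4 s = 54.32 hours.

54.32 hours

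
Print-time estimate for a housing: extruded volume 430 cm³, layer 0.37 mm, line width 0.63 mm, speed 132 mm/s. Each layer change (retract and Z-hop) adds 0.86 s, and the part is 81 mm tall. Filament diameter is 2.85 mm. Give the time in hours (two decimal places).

Bead cross-section = 0.37 × 0.63, so 0.2331 mm².
Total extruded path = 430000/0.2331 = 1844701.8 mm.
Print-move time = 1844701.8 / 132, so 13975 s.
Layer count = ceil(81 / 0.37) = 219.
Z-hop total = 219 × 0.86 = 188.34 s.
Altogether 13975 + 188.34 = 14163.34 s, i.e. 3.93 hours.

3.93 hours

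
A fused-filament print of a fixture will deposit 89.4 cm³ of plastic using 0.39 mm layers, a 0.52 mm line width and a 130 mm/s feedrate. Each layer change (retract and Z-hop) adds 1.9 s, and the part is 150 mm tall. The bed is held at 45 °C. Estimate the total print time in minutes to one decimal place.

68.7 minutes

Extrusion cross-section = 0.39 × 0.52 = 0.2028 mm².
Toolpath length = 89.4 cm³ / 0.2028 mm² = 89400 / 0.2028 = 440828.4 mm.
Print-move time = 440828.4 / 130, so 3391 s.
Number of layers: 150 / 0.39 → 385 (rounded up).
Layer-change overhead = 385 × 1.9, so 731.5 s.
Altogether 3391 + 731.5 = 4122.5 s, i.e. 68.7 minutes.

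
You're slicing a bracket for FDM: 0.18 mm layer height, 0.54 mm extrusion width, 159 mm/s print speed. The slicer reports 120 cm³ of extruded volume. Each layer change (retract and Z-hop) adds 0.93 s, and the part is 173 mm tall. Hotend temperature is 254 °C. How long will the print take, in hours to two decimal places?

Bead cross-section = 0.18 × 0.54, so 0.0972 mm².
Path length: 120000 mm³ / 0.0972 mm² → 1234567.9 mm.
Print-move time = 1234567.9 / 159, so 7764.6 s.
Layer count = ceil(173 / 0.18) = 962.
Non-print overhead: 962 × 0.93 → 894.66 s.
Altogether 7764.6 + 894.66 = 8659.26 s, i.e. 2.41 hours.

2.41 hours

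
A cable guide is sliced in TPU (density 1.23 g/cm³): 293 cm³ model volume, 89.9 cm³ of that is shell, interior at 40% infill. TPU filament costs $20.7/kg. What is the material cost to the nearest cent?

Volume inside the shell: 293 − 89.9 → 203.1 cm³.
Infill deposited = 0.40 × 203.1, so 81.24 cm³.
Total extruded = 89.9 + 81.24, so 171.14 cm³.
Mass = 171.14 × 1.23, so 210.5022 g.
Cost = 210.5022 g / 1000 × $20.7/kg = $4.36.

$4.36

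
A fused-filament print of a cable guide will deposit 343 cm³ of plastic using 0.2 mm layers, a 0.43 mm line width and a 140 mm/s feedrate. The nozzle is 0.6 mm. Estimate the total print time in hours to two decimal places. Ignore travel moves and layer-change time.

Bead cross-section: 0.2 × 0.43 → 0.086 mm².
Path length: 343000 mm³ / 0.086 mm² → 3988372.1 mm.
Extrusion time: 3988372.1 / 140 → 28488.4 s.
28488.4 s = 7.91 hours.

7.91 hours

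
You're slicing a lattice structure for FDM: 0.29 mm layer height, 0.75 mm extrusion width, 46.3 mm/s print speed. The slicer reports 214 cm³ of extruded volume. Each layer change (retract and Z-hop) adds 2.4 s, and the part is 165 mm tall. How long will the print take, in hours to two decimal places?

Bead cross-section: 0.29 × 0.75 → 0.2175 mm².
Total extruded path = 214000/0.2175 = 983908 mm.
Extrusion time: 983908 / 46.3 → 21250.7 s.
Number of layers: 165 / 0.29 → 569 (rounded up).
Layer-change overhead: 569 × 2.4 → 1365.6 s.
Total = 21250.7 + 1365.6 = 22616.3 s = 6.28 hours.

6.28 hours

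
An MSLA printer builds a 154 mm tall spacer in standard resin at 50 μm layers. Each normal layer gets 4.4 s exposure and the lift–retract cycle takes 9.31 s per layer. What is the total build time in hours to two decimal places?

11.73 hours

Number of layers: 154 / 0.05 → 3080 (rounded up).
Per-layer time = 4.4 + 9.31, so 13.71 s.
Build time: 3080 × 13.71 s = 42226.8 s, i.e. 11.73 hours.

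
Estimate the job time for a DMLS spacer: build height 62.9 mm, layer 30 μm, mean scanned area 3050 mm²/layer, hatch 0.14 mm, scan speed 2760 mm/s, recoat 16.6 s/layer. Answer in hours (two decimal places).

Layer count = ceil(62.9 / 0.03) = 2097.
Per-layer scan distance = 3050 / 0.14 = 21785.7 mm.
Per-layer scan time = 21785.7 / 2760, so 7.8934 s.
Per-layer time: 7.8934 + 16.6 → 24.4934 s.
Total: 2097 × 24.4934 s = 51362.6598 s → 14.27 hours.

14.27 hours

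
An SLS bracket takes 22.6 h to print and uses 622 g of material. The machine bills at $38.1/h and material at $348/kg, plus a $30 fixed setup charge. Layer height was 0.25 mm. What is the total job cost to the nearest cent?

$1107.52

Machine-time cost = 38.1 × 22.6, so $861.06.
Material cost = 348 × 622/1000, so $216.456.
Adding setup: 861.06 + 216.456 + 30 → 1107.516 ≈ $1107.52.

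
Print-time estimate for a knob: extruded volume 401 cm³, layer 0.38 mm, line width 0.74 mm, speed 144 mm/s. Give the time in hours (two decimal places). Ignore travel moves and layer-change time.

2.75 hours

Line area: 0.38 × 0.74 → 0.2812 mm².
Path length: 401000 mm³ / 0.2812 mm² → 1426031.3 mm.
Print-move time = 1426031.3 / 144, so 9903 s.
In the requested units: 9903 s = 2.75 hours.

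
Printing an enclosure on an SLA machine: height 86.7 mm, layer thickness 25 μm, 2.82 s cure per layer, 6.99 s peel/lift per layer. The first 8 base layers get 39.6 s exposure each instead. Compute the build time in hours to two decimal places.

9.53 hours

Layers = ⌈86.7/0.025⌉ = 3468.
Bottom layers = 8 × (39.6 + 6.99), so 372.72 s.
Regular layers = 3460 × (2.82 + 6.99), so 33942.6 s.
Sum: 372.72 + 33942.6 = 34315.32 s → 9.53 hours.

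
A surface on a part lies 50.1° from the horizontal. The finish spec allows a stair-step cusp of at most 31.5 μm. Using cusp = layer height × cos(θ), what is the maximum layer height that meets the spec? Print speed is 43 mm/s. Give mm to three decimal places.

Layer height = cusp / cos(50.1°) = 0.0315 / 0.6414 = 0.049 mm.

0.049 mm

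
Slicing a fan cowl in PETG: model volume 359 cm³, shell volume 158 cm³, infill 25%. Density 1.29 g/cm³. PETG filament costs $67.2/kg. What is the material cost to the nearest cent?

$18.05

Volume inside the shell: 359 − 158 → 201 cm³.
Infill volume = 0.25 × 201 = 50.25 cm³.
Total printed volume = 158 + 50.25 = 208.25 cm³.
Mass = 208.25 × 1.29 = 268.6425 g.
Cost = 268.6425 g / 1000 × $67.2/kg = $18.05.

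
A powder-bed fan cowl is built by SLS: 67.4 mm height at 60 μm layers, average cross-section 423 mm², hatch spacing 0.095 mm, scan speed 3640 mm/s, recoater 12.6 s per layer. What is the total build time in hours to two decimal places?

4.32 hours

Layer count = ceil(67.4 / 0.06) = 1124.
Scan path per layer: 423 / 0.095 → 4452.6 mm.
Per-layer scan time = 4452.6 / 3640, so 1.2232 s.
Per-layer time = 1.2232 + 12.6, so 13.8232 s.
Total: 1124 × 13.8232 s = 15537.2768 s → 4.32 hours.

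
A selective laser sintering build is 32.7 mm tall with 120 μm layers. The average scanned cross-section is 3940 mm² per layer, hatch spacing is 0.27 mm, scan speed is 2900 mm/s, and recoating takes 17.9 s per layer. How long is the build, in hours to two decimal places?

Layer count = ceil(32.7 / 0.12) = 273.
Hatch length per layer = 3940 / 0.27, so 14592.6 mm.
Scan time per layer = 14592.6 / 2900 = 5.0319 s.
Layer cycle: 5.0319 + 17.9 → 22.9319 s.
273 layers × 22.9319 s/layer = 6260.4087 s, i.e. 1.74 hours.

1.74 hours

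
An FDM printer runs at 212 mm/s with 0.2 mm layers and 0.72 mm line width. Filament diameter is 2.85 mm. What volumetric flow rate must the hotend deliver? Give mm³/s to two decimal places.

Extrusion cross-section = 0.2 × 0.72, so 0.144 mm².
Volumetric flow = 212 × 0.144 = 30.53 mm³/s.

30.53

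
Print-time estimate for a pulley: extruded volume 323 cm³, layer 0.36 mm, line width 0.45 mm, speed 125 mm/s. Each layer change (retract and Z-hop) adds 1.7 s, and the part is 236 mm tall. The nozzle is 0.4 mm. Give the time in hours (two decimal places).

4.74 hours

Bead cross-section: 0.36 × 0.45 → 0.162 mm².
Path length: 323000 mm³ / 0.162 mm² → 1993827.2 mm.
Print-move time = 1993827.2 / 125, so 15950.6 s.
Layers = ⌈236/0.36⌉ = 656.
Layer-change overhead = 656 × 1.7, so 1115.2 s.
Altogether 15950.6 + 1115.2 = 17065.8 s, i.e. 4.74 hours.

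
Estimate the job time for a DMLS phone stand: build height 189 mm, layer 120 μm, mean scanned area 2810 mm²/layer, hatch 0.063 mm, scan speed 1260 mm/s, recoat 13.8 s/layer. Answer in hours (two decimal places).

21.52 hours

Number of layers: 189 / 0.12 → 1575 (rounded up).
Hatch length per layer = 2810 / 0.063, so 44603.2 mm.
Scan time per layer = 44603.2 / 1260, so 35.3994 s.
Time per layer = 35.3994 + 13.8, so 49.1994 s.
1575 layers × 49.1994 s/layer = 77489.055 s, i.e. 21.52 hours.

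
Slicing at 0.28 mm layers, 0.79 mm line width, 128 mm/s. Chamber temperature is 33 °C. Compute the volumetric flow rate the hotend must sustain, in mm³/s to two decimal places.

28.31

Extrusion cross-section = 0.28 × 0.79, so 0.2212 mm².
Q = v·A = 128 × 0.2212 = 28.31 mm³/s.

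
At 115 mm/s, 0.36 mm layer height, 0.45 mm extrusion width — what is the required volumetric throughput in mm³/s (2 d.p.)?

A = 0.36 × 0.45, so 0.162 mm².
Q = v·A = 115 × 0.162 = 18.63 mm³/s.

18.63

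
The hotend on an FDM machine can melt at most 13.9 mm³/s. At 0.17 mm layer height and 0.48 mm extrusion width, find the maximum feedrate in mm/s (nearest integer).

170 mm/s

Bead cross-section = 0.17 × 0.48 = 0.0816 mm².
v_max = Q/A = 13.9/0.0816 = 170.34 mm/s → 170 mm/s.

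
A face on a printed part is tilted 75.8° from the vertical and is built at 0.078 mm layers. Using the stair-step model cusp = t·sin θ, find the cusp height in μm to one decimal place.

75.6 μm

h_c = t·sin θ = 0.078 × 0.9694 = 0.075613 mm (75.6 μm).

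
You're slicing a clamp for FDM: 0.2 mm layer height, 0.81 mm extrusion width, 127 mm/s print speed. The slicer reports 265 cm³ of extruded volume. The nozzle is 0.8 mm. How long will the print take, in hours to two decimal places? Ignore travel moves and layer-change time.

Line area = 0.2 × 0.81, so 0.162 mm².
Path length: 265000 mm³ / 0.162 mm² → 1635802.5 mm.
Extrusion time: 1635802.5 / 127 → 12880.3 s.
That's 12880.3 s → 3.58 hours.

3.58 hours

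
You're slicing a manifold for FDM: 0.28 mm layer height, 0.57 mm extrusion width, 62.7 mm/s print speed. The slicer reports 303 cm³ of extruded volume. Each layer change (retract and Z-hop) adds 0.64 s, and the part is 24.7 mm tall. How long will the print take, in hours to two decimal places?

8.43 hours

Line area: 0.28 × 0.57 → 0.1596 mm².
Toolpath length = 303 cm³ / 0.1596 mm² = 303000 / 0.1596 = 1898496.2 mm.
Time extruding = 1898496.2 / 62.7 = 30279 s.
Layers = ⌈24.7/0.28⌉ = 89.
Non-print overhead = 89 × 0.64 = 56.96 s.
Total = 30279 + 56.96 = 30335.96 s = 8.43 hours.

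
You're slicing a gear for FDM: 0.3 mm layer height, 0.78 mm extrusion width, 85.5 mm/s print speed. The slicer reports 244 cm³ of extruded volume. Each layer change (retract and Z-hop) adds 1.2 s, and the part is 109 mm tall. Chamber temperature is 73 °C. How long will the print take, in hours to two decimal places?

3.51 hours

Bead cross-section: 0.3 × 0.78 → 0.234 mm².
Total extruded path = 244000/0.234 = 1042735 mm.
Print-move time: 1042735 / 85.5 → 12195.7 s.
Number of layers: 109 / 0.3 → 364 (rounded up).
Z-hop total = 364 × 1.2, so 436.8 s.
Altogether 12195.7 + 436.8 = 12632.5 s, i.e. 3.51 hours.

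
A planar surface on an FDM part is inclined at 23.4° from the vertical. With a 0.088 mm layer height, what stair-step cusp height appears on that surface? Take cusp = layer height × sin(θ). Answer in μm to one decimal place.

sin(23.4°) = 0.3971, so cusp = 0.088 × 0.3971 = 0.034945 mm → 34.9 μm.

34.9 μm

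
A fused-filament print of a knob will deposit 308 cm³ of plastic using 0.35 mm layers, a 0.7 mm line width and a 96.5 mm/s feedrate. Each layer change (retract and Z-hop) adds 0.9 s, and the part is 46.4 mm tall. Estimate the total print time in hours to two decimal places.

3.65 hours

Extrusion cross-section: 0.35 × 0.7 → 0.245 mm².
Path length: 308000 mm³ / 0.245 mm² → 1257142.9 mm.
Time extruding = 1257142.9 / 96.5, so 13027.4 s.
Layers = ⌈46.4/0.35⌉ = 133.
Non-print overhead = 133 × 0.9 = 119.7 s.
Altogether 13027.4 + 119.7 = 13147.1 s, i.e. 3.65 hours.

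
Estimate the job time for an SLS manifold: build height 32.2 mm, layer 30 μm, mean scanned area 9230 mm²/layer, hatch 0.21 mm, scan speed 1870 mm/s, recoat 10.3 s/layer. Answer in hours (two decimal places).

Layers = ⌈32.2/0.03⌉ = 1074.
Hatch length per layer = 9230 / 0.21, so 43952.4 mm.
Per-layer scan time: 43952.4 / 1870 → 23.504 s.
Time per layer = 23.504 + 10.3 = 33.804 s.
Build time = 1074 × 33.804 = 36305.496 s = 10.08 hours.

10.08 hours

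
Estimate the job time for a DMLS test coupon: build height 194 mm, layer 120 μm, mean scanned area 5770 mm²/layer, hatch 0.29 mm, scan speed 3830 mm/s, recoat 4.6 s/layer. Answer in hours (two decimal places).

Number of layers: 194 / 0.12 → 1617 (rounded up).
Scan path per layer = 5770 / 0.29 = 19896.6 mm.
Scan time per layer = 19896.6 / 3830, so 5.1949 s.
Time per layer = 5.1949 + 4.6 = 9.7949 s.
Total: 1617 × 9.7949 s = 15838.3533 s → 4.40 hours.

4.40 hours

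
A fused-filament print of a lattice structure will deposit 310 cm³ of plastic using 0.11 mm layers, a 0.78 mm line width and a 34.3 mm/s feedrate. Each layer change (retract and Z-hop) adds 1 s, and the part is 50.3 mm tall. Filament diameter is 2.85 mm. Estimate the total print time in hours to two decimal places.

29.39 hours

Bead cross-section: 0.11 × 0.78 → 0.0858 mm².
Total extruded path = 310000/0.0858 = 3613053.6 mm.
Time extruding = 3613053.6 / 34.3, so 105336.8 s.
Layer count = ceil(50.3 / 0.11) = 458.
Layer-change overhead = 458 × 1 = 458 s.
Altogether 105336.8 + 458 = 105794.8 s, i.e. 29.39 hours.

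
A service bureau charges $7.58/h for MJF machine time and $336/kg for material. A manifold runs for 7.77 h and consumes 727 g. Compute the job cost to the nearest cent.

Time charge = 7.58 × 7.77, so $58.8966.
Feedstock cost = 336 × 727/1000 = $244.272.
Job cost: 58.8966 + 244.272 = 303.1686 ≈ $303.17.

$303.17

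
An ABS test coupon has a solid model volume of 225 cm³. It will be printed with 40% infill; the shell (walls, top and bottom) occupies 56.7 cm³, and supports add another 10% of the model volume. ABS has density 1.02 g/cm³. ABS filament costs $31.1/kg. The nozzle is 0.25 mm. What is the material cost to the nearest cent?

$4.65

Interior volume: 225 − 56.7 → 168.3 cm³.
Infill deposited = 0.40 × 168.3, so 67.32 cm³.
Support = 0.10 × 225, so 22.5 cm³.
Total extruded = 56.7 + 67.32 + 22.5 = 146.52 cm³.
Mass = 146.52 × 1.02, so 149.4504 g.
At $31.1/kg: 149.4504/1000 × 31.1 = $4.65.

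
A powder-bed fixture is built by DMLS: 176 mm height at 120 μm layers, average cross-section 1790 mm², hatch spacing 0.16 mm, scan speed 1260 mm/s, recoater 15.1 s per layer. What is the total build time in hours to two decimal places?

9.77 hours

Layer count = ceil(176 / 0.12) = 1467.
Hatch length per layer = 1790 / 0.16, so 11187.5 mm.
Scan time per layer = 11187.5 / 1260, so 8.879 s.
Layer cycle: 8.879 + 15.1 → 23.979 s.
Total: 1467 × 23.979 s = 35177.193 s → 9.77 hours.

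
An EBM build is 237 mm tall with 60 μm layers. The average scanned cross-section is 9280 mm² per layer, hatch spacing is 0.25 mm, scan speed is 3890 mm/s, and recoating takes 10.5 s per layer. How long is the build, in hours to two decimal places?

21.99 hours

Number of layers: 237 / 0.06 → 3950 (rounded up).
Hatch length per layer: 9280 / 0.25 → 37120 mm.
Per-layer scan time = 37120 / 3890, so 9.5424 s.
Layer cycle: 9.5424 + 10.5 → 20.0424 s.
3950 layers × 20.0424 s/layer = 79167.48 s, i.e. 21.99 hours.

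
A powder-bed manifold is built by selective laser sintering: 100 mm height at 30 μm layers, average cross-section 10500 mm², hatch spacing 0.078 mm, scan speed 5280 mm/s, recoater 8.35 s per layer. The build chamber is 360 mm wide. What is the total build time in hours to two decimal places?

Number of layers: 100 / 0.03 → 3334 (rounded up).
Scan path per layer: 10500 / 0.078 → 134615.4 mm.
Laser time per layer = 134615.4 / 5280, so 25.4953 s.
Layer cycle: 25.4953 + 8.35 → 33.8453 s.
Build time = 3334 × 33.8453 = 112840.2302 s = 31.34 hours.

31.34 hours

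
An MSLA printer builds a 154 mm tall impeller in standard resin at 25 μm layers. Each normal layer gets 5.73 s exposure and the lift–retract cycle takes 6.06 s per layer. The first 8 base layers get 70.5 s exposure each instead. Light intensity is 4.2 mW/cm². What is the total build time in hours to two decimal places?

Layer count = ceil(154 / 0.025) = 6160.
Bottom layers: 8 × (70.5 + 6.06) → 612.48 s.
Remaining layers = 6152 × (5.73 + 6.06), so 72532.08 s.
Sum: 612.48 + 72532.08 = 73144.56 s → 20.32 hours.

20.32 hours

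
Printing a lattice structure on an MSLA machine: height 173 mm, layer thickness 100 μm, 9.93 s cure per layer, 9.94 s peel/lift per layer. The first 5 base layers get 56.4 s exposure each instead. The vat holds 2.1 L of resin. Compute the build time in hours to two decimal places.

9.61 hours

Layer count = ceil(173 / 0.1) = 1730.
Burn-in layers = 5 × (56.4 + 9.94), so 331.7 s.
Normal layers = 1725 × (9.93 + 9.94) = 34275.75 s.
Sum: 331.7 + 34275.75 = 34607.45 s → 9.61 hours.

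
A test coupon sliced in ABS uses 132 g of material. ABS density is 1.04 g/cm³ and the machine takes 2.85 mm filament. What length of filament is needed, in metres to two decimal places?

Extruded volume: 132/1.04 = 126.9231 cm³ (126923.1 mm³).
A = π r² = π × 1.425² = 6.3794 mm².
L = V/A = 126923.1/6.3794 = 19895.77 mm → 19.90 m.

19.90 m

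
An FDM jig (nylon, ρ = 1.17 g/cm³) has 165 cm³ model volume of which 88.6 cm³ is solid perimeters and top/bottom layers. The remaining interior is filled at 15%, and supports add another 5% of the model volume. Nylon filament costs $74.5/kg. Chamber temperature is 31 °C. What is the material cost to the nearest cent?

$9.44

Infill region = 165 − 88.6, so 76.4 cm³.
Infill volume: 0.15 × 76.4 → 11.46 cm³.
Support = 0.05 × 165, so 8.25 cm³.
Deposited volume = 88.6 + 11.46 + 8.25, so 108.31 cm³.
Mass: 108.31 × 1.17 → 126.7227 g.
At $74.5/kg: 126.7227/1000 × 74.5 = $9.44.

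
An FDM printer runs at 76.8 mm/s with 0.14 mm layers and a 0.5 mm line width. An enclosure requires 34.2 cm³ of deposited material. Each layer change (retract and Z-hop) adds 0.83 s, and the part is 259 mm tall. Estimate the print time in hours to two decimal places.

2.19 hours

Bead cross-section = 0.14 × 0.5 = 0.07 mm².
Total extruded path = 34200/0.07 = 488571.4 mm.
Extrusion time: 488571.4 / 76.8 → 6361.6 s.
Layer count = ceil(259 / 0.14) = 1850.
Non-print overhead: 1850 × 0.83 → 1535.5 s.
Total = 6361.6 + 1535.5 = 7897.1 s = 2.19 hours.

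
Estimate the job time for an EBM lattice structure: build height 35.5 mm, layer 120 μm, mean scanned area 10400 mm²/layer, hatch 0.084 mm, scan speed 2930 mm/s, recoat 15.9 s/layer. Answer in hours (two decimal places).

Layer count = ceil(35.5 / 0.12) = 296.
Hatch length per layer: 10400 / 0.084 → 123809.5 mm.
Scan time per layer: 123809.5 / 2930 → 42.2558 s.
Time per layer: 42.2558 + 15.9 → 58.1558 s.
Build time = 296 × 58.1558 = 17214.1168 s = 4.78 hours.

4.78 hours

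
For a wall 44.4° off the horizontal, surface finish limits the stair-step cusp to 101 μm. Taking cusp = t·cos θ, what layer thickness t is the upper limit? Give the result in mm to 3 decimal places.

cos(44.4°) = 0.7145; t_max = 0.101/0.7145 = 0.141 mm.

0.141 mm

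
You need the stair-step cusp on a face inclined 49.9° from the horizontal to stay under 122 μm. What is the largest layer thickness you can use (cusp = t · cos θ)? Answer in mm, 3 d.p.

Layer height = cusp / cos(49.9°) = 0.122 / 0.6441 = 0.189 mm.

0.189 mm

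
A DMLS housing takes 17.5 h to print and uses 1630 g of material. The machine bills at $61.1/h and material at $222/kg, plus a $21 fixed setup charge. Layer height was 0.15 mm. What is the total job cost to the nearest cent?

$1452.11

Machine-time cost: 61.1 × 17.5 → $1069.25.
Material cost: 222 × 1630/1000 → $361.86.
Total = 1069.25 + 361.86 + 21 = $1452.11.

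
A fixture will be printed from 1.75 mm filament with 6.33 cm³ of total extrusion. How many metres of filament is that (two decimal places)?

A = π r² = π × 0.875² = 2.4053 mm².
L = 6330 mm³ / 2.4053 mm² = 2631.69 mm, i.e. 2.63 m.

2.63 m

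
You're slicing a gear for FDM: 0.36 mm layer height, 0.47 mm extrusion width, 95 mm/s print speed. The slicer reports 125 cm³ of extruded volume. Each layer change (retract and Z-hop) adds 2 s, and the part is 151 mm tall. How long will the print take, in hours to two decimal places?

2.39 hours

Line area = 0.36 × 0.47 = 0.1692 mm².
Total extruded path = 125000/0.1692 = 738770.7 mm.
Print-move time: 738770.7 / 95 → 7776.5 s.
Number of layers: 151 / 0.36 → 420 (rounded up).
Non-print overhead = 420 × 2, so 840 s.
Altogether 7776.5 + 840 = 8616.5 s, i.e. 2.39 hours.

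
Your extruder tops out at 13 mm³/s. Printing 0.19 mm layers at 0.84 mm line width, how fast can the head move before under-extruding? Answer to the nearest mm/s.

Bead cross-section = 0.19 × 0.84, so 0.1596 mm².
Max speed = 13 / 0.1596 = 81.45 ≈ 81 mm/s.

81 mm/s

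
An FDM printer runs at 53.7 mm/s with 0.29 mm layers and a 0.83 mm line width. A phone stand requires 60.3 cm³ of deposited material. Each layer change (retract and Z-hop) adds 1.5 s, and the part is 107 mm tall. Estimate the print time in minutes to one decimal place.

Bead cross-section: 0.29 × 0.83 → 0.2407 mm².
Toolpath length = 60.3 cm³ / 0.2407 mm² = 60300 / 0.2407 = 250519.3 mm.
Time extruding: 250519.3 / 53.7 → 4665.2 s.
Number of layers: 107 / 0.29 → 369 (rounded up).
Non-print overhead: 369 × 1.5 → 553.5 s.
Altogether 4665.2 + 553.5 = 5218.7 s, i.e. 87.0 minutes.

87.0 minutes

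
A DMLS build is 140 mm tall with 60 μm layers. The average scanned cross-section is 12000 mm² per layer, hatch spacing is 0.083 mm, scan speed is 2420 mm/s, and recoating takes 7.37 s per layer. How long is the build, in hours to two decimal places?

43.51 hours

Number of layers: 140 / 0.06 → 2334 (rounded up).
Scan path per layer = 12000 / 0.083 = 144578.3 mm.
Per-layer scan time: 144578.3 / 2420 → 59.7431 s.
Per-layer time = 59.7431 + 7.37 = 67.1131 s.
2334 layers × 67.1131 s/layer = 156641.9754 s, i.e. 43.51 hours.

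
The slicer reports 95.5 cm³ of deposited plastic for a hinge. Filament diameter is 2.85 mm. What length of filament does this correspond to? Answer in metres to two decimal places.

14.97 m

Cross-section of 2.85 mm filament: π·(2.85/2)² = 6.3794 mm².
L = 95500 mm³ / 6.3794 mm² = 14970.06 mm, i.e. 14.97 m.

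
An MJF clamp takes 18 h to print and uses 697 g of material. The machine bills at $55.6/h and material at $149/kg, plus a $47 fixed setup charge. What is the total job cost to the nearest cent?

$1151.65

Time charge: 55.6 × 18 → $1000.80.
Material cost: 149 × 697/1000 → $103.853.
Adding setup: 1000.80 + 103.853 + 47 → 1151.653 ≈ $1151.65.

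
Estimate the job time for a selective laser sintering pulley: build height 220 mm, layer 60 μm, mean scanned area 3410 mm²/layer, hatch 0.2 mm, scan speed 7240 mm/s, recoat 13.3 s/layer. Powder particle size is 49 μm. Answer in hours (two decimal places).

Layer count = ceil(220 / 0.06) = 3667.
Per-layer scan distance = 3410 / 0.2, so 17050 mm.
Per-layer scan time = 17050 / 7240 = 2.355 s.
Per-layer time: 2.355 + 13.3 → 15.655 s.
Build time = 3667 × 15.655 = 57406.885 s = 15.95 hours.

15.95 hours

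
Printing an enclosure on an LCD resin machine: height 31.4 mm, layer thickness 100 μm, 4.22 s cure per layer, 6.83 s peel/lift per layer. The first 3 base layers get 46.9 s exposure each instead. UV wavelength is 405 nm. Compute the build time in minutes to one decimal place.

60.0 minutes

Layers = ⌈31.4/0.1⌉ = 314.
Base layers = 3 × (46.9 + 6.83), so 161.19 s.
Normal layers = 311 × (4.22 + 6.83) = 3436.55 s.
Sum: 161.19 + 3436.55 = 3597.74 s → 60.0 minutes.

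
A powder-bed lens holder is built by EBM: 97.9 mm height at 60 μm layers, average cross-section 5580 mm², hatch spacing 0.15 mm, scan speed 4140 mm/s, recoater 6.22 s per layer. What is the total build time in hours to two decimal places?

6.89 hours

Layers = ⌈97.9/0.06⌉ = 1632.
Scan path per layer = 5580 / 0.15, so 37200 mm.
Beam time per layer = 37200 / 4140 = 8.9855 s.
Time per layer = 8.9855 + 6.22 = 15.2055 s.
Build time = 1632 × 15.2055 = 24815.376 s = 6.89 hours.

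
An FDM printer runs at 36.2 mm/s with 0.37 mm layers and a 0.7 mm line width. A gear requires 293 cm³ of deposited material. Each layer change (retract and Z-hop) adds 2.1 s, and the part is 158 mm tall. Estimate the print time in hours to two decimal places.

Bead cross-section: 0.37 × 0.7 → 0.259 mm².
Total extruded path = 293000/0.259 = 1131274.1 mm.
Print-move time = 1131274.1 / 36.2, so 31250.7 s.
Layers = ⌈158/0.37⌉ = 428.
Z-hop total = 428 × 2.1, so 898.8 s.
Altogether 31250.7 + 898.8 = 32149.5 s, i.e. 8.93 hours.

8.93 hours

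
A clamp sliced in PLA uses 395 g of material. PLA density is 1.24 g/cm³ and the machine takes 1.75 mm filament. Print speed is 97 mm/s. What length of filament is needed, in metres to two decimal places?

Extruded volume: 395/1.24 = 318.5484 cm³ (318548.4 mm³).
Cross-section of 1.75 mm filament: π·(1.75/2)² = 2.4053 mm².
L = V/A = 318548.4/2.4053 = 132436.04 mm → 132.44 m.

132.44 m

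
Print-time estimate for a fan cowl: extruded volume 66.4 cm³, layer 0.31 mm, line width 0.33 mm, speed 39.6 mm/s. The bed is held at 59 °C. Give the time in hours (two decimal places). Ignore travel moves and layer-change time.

4.55 hours

Extrusion cross-section = 0.31 × 0.33, so 0.1023 mm².
Path length: 66400 mm³ / 0.1023 mm² → 649071.4 mm.
Time extruding: 649071.4 / 39.6 → 16390.7 s.
16390.7 s = 4.55 hours.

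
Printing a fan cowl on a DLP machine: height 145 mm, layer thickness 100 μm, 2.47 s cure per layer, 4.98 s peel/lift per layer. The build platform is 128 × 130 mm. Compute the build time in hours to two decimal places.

3.00 hours

Layer count = ceil(145 / 0.1) = 1450.
Per-layer time = 2.47 + 4.98, so 7.45 s.
Total = 1450 × 7.45 = 10802.5 s = 3.00 hours.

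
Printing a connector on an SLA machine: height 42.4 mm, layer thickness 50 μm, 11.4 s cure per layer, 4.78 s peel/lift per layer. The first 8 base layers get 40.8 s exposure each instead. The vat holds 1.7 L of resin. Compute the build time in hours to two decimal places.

Layers = ⌈42.4/0.05⌉ = 848.
Bottom layers: 8 × (40.8 + 4.78) → 364.64 s.
Regular layers: 840 × (11.4 + 4.78) → 13591.2 s.
Sum: 364.64 + 13591.2 = 13955.84 s → 3.88 hours.

3.88 hours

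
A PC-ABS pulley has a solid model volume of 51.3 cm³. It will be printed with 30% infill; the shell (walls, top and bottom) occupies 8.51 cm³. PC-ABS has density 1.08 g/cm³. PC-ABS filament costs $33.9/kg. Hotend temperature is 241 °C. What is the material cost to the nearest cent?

Volume inside the shell: 51.3 − 8.51 → 42.79 cm³.
Deposited infill = 0.30 × 42.79, so 12.837 cm³.
Total printed volume = 8.51 + 12.837, so 21.347 cm³.
Mass = 21.347 × 1.08, so 23.05476 g.
Cost = 23.05476 g / 1000 × $33.9/kg = $0.78.

$0.78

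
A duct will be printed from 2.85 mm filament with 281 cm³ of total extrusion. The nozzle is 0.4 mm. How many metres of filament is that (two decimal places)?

44.05 m

A = π r² = π × 1.425² = 6.3794 mm².
L = 281000 mm³ / 6.3794 mm² = 44048.03 mm, i.e. 44.05 m.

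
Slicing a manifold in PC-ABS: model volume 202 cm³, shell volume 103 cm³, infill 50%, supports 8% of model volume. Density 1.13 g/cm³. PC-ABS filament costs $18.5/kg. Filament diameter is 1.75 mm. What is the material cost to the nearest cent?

$3.53

Interior volume: 202 − 103 → 99 cm³.
Deposited infill = 0.50 × 99, so 49.5 cm³.
Support = 0.08 × 202, so 16.16 cm³.
Deposited volume = 103 + 49.5 + 16.16 = 168.66 cm³.
Mass: 168.66 × 1.13 → 190.5858 g.
Cost = 190.5858 g / 1000 × $18.5/kg = $3.53.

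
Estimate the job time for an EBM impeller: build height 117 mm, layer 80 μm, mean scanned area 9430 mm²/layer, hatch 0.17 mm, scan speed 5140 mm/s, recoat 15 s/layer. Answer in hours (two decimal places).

10.48 hours

Layers = ⌈117/0.08⌉ = 1463.
Per-layer scan distance = 9430 / 0.17, so 55470.6 mm.
Per-layer scan time = 55470.6 / 5140, so 10.7919 s.
Per-layer time = 10.7919 + 15 = 25.7919 s.
Build time = 1463 × 25.7919 = 37733.5497 s = 10.48 hours.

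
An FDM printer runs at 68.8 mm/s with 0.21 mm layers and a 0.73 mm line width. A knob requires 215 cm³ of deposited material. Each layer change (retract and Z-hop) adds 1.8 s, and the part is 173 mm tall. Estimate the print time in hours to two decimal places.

6.07 hours

Line area = 0.21 × 0.73, so 0.1533 mm².
Toolpath length = 215 cm³ / 0.1533 mm² = 215000 / 0.1533 = 1402478.8 mm.
Extrusion time = 1402478.8 / 68.8, so 20384.9 s.
Layers = ⌈173/0.21⌉ = 824.
Layer-change overhead = 824 × 1.8, so 1483.2 s.
Altogether 20384.9 + 1483.2 = 21868.1 s, i.e. 6.07 hours.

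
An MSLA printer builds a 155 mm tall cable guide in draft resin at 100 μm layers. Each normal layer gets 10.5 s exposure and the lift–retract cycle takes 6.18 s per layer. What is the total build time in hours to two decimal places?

Number of layers: 155 / 0.1 → 1550 (rounded up).
Cycle time: 10.5 + 6.18 → 16.68 s.
Build time: 1550 × 16.68 s = 25854 s, i.e. 7.18 hours.

7.18 hours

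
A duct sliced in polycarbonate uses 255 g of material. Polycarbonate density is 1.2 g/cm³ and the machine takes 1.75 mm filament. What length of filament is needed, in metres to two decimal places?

88.35 m

Extruded volume: 255/1.2 = 212.5 cm³ (212500 mm³).
A = π r² = π × 0.875² = 2.4053 mm².
Length = 212500 / 2.4053 = 88346.57 mm = 88.35 m.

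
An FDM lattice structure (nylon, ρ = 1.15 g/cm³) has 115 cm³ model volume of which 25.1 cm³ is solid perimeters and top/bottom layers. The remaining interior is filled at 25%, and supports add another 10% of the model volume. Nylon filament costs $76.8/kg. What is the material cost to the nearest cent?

Infill region = 115 − 25.1, so 89.9 cm³.
Deposited infill = 0.25 × 89.9 = 22.475 cm³.
Support: 0.10 × 115 → 11.5 cm³.
Total printed volume = 25.1 + 22.475 + 11.5 = 59.075 cm³.
Mass = 59.075 × 1.15, so 67.93625 g.
At $76.8/kg: 67.93625/1000 × 76.8 = $5.22.

$5.22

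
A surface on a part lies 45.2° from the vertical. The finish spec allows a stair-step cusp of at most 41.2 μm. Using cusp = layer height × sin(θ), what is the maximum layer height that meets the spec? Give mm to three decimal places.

0.058 mm

sin(45.2°) = 0.7096; t_max = 0.0412/0.7096 = 0.058 mm.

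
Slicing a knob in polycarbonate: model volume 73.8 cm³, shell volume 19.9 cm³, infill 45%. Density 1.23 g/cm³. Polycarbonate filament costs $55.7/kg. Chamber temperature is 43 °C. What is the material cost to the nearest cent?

Infill region = 73.8 − 19.9 = 53.9 cm³.
Infill volume: 0.45 × 53.9 → 24.255 cm³.
Deposited volume = 19.9 + 24.255 = 44.155 cm³.
Mass: 44.155 × 1.23 → 54.31065 g.
Cost = 54.31065 g / 1000 × $55.7/kg = $3.03.

$3.03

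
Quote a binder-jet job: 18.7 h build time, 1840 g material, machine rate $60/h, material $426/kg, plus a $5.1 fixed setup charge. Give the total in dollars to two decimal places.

$1910.94

Machine-time cost = 60 × 18.7, so $1122.00.
Material charge: 426 × 1840/1000 → $783.84.
Total = 1122.00 + 783.84 + 5.1 = $1910.94.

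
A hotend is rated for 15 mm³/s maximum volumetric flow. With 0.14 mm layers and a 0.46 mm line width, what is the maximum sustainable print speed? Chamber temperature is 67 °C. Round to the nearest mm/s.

Extrusion cross-section = 0.14 × 0.46, so 0.0644 mm².
Max speed = 15 / 0.0644 = 232.92 ≈ 233 mm/s.

233 mm/s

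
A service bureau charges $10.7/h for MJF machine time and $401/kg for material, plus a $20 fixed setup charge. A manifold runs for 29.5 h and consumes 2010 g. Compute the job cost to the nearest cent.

Time charge = 10.7 × 29.5 = $315.65.
Material charge: 401 × 2010/1000 → $806.01.
Total = 315.65 + 806.01 + 20 = $1141.66.

$1141.66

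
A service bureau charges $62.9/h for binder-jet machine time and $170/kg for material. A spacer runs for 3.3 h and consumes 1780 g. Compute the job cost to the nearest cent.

Machine-time cost = 62.9 × 3.3 = $207.57.
Feedstock cost = 170 × 1780/1000 = $302.60.
Total = 207.57 + 302.60 = $510.17.

$510.17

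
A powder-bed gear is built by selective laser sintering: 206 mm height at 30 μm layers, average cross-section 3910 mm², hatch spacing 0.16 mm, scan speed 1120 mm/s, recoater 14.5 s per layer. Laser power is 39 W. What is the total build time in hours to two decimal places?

Number of layers: 206 / 0.03 → 6867 (rounded up).
Scan path per layer = 3910 / 0.16, so 24437.5 mm.
Laser time per layer: 24437.5 / 1120 → 21.8192 s.
Time per layer: 21.8192 + 14.5 → 36.3192 s.
6867 layers × 36.3192 s/layer = 249403.9464 s, i.e. 69.28 hours.

69.28 hours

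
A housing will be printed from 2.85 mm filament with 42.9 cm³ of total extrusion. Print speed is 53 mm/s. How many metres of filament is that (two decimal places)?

6.72 m

Filament cross-section = π × (2.85/2)² = 6.3794 mm².
L = 42900 mm³ / 6.3794 mm² = 6724.77 mm, i.e. 6.72 m.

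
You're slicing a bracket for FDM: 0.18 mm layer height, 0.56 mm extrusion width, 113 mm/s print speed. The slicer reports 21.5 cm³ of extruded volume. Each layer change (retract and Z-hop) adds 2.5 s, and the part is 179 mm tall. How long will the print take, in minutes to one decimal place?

72.9 minutes

Line area = 0.18 × 0.56 = 0.1008 mm².
Path length: 21500 mm³ / 0.1008 mm² → 213293.7 mm.
Print-move time = 213293.7 / 113, so 1887.6 s.
Number of layers: 179 / 0.18 → 995 (rounded up).
Z-hop total = 995 × 2.5 = 2487.5 s.
Altogether 1887.6 + 2487.5 = 4375.1 s, i.e. 72.9 minutes.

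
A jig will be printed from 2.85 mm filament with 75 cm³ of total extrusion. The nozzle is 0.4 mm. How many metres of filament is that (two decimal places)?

11.76 m

Cross-section of 2.85 mm filament: π·(2.85/2)² = 6.3794 mm².
Length = 75 cm³ / 6.3794 mm² = 75000 / 6.3794 = 11756.59 mm = 11.76 m.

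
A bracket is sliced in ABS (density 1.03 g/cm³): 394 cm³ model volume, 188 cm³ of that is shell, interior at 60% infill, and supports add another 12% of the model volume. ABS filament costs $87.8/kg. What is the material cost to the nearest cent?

$32.45

Volume inside the shell = 394 − 188 = 206 cm³.
Infill volume = 0.60 × 206 = 123.6 cm³.
Support: 0.12 × 394 → 47.28 cm³.
Total extruded: 188 + 123.6 + 47.28 → 358.88 cm³.
Mass = 358.88 × 1.03, so 369.6464 g.
At $87.8/kg: 369.6464/1000 × 87.8 = $32.45.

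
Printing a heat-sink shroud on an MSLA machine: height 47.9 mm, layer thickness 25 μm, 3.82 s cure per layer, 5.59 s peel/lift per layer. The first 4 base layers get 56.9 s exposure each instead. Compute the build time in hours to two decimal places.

5.07 hours

Layers = ⌈47.9/0.025⌉ = 1916.
Bottom layers: 4 × (56.9 + 5.59) → 249.96 s.
Remaining layers = 1912 × (3.82 + 5.59) = 17991.92 s.
Total = 249.96 + 17991.92 = 18241.88 s = 5.07 hours.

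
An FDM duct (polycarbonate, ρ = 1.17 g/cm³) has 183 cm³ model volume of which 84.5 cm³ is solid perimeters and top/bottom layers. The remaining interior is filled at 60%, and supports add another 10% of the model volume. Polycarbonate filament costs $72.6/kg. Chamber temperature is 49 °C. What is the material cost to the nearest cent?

Infill region: 183 − 84.5 → 98.5 cm³.
Infill volume: 0.60 × 98.5 → 59.1 cm³.
Support: 0.10 × 183 → 18.3 cm³.
Total printed volume: 84.5 + 59.1 + 18.3 → 161.9 cm³.
Mass = 161.9 × 1.17 = 189.423 g.
At $72.6/kg: 189.423/1000 × 72.6 = $13.75.

$13.75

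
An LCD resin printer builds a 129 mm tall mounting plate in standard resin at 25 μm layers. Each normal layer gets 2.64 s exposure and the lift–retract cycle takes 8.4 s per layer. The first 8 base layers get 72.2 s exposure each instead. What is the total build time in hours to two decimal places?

15.98 hours

Number of layers: 129 / 0.025 → 5160 (rounded up).
Bottom layers = 8 × (72.2 + 8.4) = 644.8 s.
Normal layers = 5152 × (2.64 + 8.4), so 56878.08 s.
Total = 644.8 + 56878.08 = 57522.88 s = 15.98 hours.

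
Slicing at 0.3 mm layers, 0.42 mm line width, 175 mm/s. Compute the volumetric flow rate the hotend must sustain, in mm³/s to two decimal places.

22.05

A = 0.3 × 0.42, so 0.126 mm².
Volumetric flow = 175 × 0.126 = 22.05 mm³/s.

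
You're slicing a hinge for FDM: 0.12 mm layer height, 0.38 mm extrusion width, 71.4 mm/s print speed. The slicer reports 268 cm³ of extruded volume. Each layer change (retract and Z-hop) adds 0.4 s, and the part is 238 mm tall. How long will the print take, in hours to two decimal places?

23.09 hours

Bead cross-section: 0.12 × 0.38 → 0.0456 mm².
Path length: 268000 mm³ / 0.0456 mm² → 5877193 mm.
Extrusion time = 5877193 / 71.4 = 82313.6 s.
Layer count = ceil(238 / 0.12) = 1984.
Z-hop total: 1984 × 0.4 → 793.6 s.
Altogether 82313.6 + 793.6 = 83107.2 s, i.e. 23.09 hours.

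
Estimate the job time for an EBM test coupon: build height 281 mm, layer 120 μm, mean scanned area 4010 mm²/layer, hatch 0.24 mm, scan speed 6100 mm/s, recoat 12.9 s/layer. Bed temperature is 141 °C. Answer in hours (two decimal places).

Number of layers: 281 / 0.12 → 2342 (rounded up).
Scan path per layer = 4010 / 0.24 = 16708.3 mm.
Beam time per layer: 16708.3 / 6100 → 2.7391 s.
Per-layer time: 2.7391 + 12.9 → 15.6391 s.
Total: 2342 × 15.6391 s = 36626.7722 s → 10.17 hours.

10.17 hours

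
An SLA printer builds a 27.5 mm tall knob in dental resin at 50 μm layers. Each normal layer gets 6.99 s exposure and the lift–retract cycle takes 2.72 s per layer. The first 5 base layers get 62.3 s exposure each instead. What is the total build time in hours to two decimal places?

1.56 hours

Number of layers: 27.5 / 0.05 → 550 (rounded up).
Base layers: 5 × (62.3 + 2.72) → 325.1 s.
Normal layers = 545 × (6.99 + 2.72) = 5291.95 s.
Total = 325.1 + 5291.95 = 5617.05 s = 1.56 hours.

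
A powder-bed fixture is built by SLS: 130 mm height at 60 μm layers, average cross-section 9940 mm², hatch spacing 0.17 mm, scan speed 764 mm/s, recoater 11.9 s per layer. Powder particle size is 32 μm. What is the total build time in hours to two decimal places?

53.23 hours

Number of layers: 130 / 0.06 → 2167 (rounded up).
Hatch length per layer = 9940 / 0.17, so 58470.6 mm.
Per-layer scan time = 58470.6 / 764, so 76.5322 s.
Per-layer time: 76.5322 + 11.9 → 88.4322 s.
2167 layers × 88.4322 s/layer = 191632.5774 s, i.e. 53.23 hours.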